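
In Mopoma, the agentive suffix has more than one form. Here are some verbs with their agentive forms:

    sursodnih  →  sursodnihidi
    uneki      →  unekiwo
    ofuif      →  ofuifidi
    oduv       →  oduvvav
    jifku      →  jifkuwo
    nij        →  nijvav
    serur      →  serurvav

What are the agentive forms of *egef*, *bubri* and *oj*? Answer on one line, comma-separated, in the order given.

egefidi, bubriwo, ojvav

The pattern is voicing of the final sound: -idi when the stem ends in a voiceless consonant (*sursodnih*, *ofuif*); -vav when the stem ends in a voiced consonant (*oduv*, *nij*, *serur*); -wo when the stem ends in a vowel (*uneki*, *jifku*).
*egef* — final sound /f/ (a voiceless consonant) → -idi → *egefidi*.
*bubri* — final sound /i/ (a vowel) → -wo → *bubriwo*.
The final sound of *oj* is /j/, which is a voiced consonant, so the suffix is -vav, giving *ojvav*.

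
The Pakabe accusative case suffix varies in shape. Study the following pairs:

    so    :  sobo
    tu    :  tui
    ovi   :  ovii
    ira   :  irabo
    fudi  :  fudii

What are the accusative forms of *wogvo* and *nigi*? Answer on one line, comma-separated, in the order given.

wogvobo, nigii

Looking at the last vowel of each stem: -i when the last vowel of the stem is a high vowel (*tu*, *ovi*, *fudi*); -bo when the last vowel of the stem is a non-high vowel (*so*, *ira*).
*wogvo* — last vowel /o/ (a non-high vowel) → -bo → *wogvobo*.
Since the last vowel of *nigi* is /i/ (a high vowel), it takes -i, giving *nigii*.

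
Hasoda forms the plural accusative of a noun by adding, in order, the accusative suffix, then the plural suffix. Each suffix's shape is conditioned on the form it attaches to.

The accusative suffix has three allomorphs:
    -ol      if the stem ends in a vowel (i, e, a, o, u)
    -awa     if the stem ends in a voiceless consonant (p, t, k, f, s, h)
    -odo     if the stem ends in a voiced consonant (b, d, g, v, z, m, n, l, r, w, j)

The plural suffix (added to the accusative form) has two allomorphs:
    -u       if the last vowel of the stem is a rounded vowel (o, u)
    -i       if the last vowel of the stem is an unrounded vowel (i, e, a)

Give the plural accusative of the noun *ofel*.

ofelodou

Since the final sound of *ofel* is /l/ (a voiced consonant), it takes -odo, giving *ofelodo*.
The accusative form *ofelodo*: last vowel = /o/, a rounded vowel → -u → *ofelodou*.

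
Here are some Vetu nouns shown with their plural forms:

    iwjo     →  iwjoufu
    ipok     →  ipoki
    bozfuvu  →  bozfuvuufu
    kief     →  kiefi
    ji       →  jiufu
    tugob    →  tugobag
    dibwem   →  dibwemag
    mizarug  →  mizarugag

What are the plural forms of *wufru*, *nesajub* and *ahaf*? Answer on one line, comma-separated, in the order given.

wufruufu, nesajubag, ahafi

The pattern is voicing of the final sound: -i when the stem ends in a voiceless consonant (*ipok*, *kief*); -ag when the stem ends in a voiced consonant (*tugob*, *dibwem*, *mizarug*); -ufu when the stem ends in a vowel (*iwjo*, *bozfuvu*, *ji*).
The final sound of *wufru* is /u/, which is a vowel, so the suffix is -ufu, giving *wufruufu*.
*nesajub* — final sound /b/ (a voiced consonant) → -ag → *nesajubag*.
Since the final sound of *ahaf* is /f/ (a voiceless consonant), it takes -i, giving *ahafi*.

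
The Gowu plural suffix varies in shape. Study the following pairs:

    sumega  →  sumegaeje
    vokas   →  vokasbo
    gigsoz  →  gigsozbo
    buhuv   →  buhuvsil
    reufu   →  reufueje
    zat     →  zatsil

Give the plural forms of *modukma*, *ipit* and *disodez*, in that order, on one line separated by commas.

Looking at the final sound of each stem: -bo when the stem ends in a sibilant (*vokas*, *gigsoz*); -sil when the stem ends in a non-sibilant consonant (*buhuv*, *zat*); -eje when the stem ends in a vowel (*sumega*, *reufu*).
The final sound of *modukma* is /a/, which is a vowel, so the suffix is -eje, giving *modukmaeje*.
The final sound of *ipit* is /t/, which is a non-sibilant consonant, so the suffix is -sil, giving *ipitsil*.
The final sound of *disodez* is /z/, which is a sibilant, so the suffix is -bo, giving *disodezbo*.

modukmaeje, ipitsil, disodezbo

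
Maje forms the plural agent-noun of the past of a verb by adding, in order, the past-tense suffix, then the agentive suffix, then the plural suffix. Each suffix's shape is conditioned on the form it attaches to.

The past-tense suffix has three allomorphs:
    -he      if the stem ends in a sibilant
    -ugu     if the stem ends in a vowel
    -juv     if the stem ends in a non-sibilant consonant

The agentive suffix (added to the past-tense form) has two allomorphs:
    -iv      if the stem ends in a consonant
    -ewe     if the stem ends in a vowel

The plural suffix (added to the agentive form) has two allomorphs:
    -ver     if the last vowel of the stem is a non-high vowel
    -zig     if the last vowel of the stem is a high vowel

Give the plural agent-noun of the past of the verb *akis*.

akisheewever

The final sound of *akis* is /s/, which is a sibilant, so the past-tense suffix is -he, giving *akishe*.
Since the final sound of the past-tense form *akishe* is /e/ (a vowel), it takes -ewe, giving *akisheewe*.
Since the last vowel of the agentive form *akisheewe* is /e/ (a non-high vowel), it takes -ver, giving *akisheewever*.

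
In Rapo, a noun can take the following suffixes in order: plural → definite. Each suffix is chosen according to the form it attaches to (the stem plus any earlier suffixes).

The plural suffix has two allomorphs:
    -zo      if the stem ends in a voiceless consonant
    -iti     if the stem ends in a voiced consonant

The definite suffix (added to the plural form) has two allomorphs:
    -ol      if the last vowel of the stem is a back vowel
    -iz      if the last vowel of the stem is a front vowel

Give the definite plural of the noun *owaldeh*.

*owaldeh* — final consonant /h/ (voiceless) → -zo → *owaldehzo*.
The plural form *owaldehzo*: last vowel = /o/, a back vowel → -ol → *owaldehzool*.

owaldehzool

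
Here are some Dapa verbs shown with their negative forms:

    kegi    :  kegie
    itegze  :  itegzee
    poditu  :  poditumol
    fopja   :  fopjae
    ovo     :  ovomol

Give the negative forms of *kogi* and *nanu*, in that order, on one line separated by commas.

Looking at the last vowel of each stem: -mol when the last vowel of the stem is a rounded vowel (*poditu*, *ovo*); -e when the last vowel of the stem is an unrounded vowel (*kegi*, *itegze*, *fopja*).
*kogi* — last vowel /i/ (an unrounded vowel) → -e → *kogie*.
Since the last vowel of *nanu* is /u/ (a rounded vowel), it takes -mol, giving *nanumol*.

kogie, nanumol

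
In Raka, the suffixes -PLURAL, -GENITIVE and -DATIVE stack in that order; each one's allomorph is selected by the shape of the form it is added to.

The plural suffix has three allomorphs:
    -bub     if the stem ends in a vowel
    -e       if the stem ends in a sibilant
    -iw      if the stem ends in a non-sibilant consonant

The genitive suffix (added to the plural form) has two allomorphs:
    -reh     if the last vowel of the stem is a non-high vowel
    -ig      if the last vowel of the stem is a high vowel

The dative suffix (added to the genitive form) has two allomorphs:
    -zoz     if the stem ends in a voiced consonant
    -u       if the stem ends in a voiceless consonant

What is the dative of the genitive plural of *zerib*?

*zerib*: final sound = /b/, a non-sibilant consonant → -iw → *zeribiw*.
Since the last vowel of the plural form *zeribiw* is /i/ (a high vowel), it takes -ig, giving *zeribiwig*.
Since the final consonant of the genitive form *zeribiwig* is /g/ (voiced), it takes -zoz, giving *zeribiwigzoz*.

zeribiwigzoz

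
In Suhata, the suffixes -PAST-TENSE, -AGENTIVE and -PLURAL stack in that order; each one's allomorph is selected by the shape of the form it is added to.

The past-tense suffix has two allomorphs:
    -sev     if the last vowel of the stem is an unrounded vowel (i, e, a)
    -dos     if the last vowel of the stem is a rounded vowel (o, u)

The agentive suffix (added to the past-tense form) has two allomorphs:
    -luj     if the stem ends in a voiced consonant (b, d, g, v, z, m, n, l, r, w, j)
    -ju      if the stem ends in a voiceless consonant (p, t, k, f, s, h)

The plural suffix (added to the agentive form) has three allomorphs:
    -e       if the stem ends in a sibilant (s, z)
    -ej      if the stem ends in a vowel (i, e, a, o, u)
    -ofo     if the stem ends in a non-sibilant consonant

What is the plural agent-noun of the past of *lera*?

*lera* — last vowel /a/ (an unrounded vowel) → -sev → *lerasev*.
The final consonant of the past-tense form *lerasev* is /v/, which is voiced, so the agentive suffix is -luj, giving *lerasevluj*.
Since the final sound of the agentive form *lerasevluj* is /j/ (a non-sibilant consonant), it takes -ofo, giving *lerasevlujofo*.

lerasevlujofo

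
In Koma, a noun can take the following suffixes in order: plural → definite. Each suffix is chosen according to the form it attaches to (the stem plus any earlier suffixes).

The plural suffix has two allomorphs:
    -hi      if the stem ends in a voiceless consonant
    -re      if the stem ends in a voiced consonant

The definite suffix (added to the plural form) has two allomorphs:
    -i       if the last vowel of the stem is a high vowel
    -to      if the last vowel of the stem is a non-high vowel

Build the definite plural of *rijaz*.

*rijaz*: final consonant = /z/, voiced → -re → *rijazre*.
The last vowel of the plural form *rijazre* is /e/, which is a non-high vowel, so the definite suffix is -to, giving *rijazreto*.

rijazreto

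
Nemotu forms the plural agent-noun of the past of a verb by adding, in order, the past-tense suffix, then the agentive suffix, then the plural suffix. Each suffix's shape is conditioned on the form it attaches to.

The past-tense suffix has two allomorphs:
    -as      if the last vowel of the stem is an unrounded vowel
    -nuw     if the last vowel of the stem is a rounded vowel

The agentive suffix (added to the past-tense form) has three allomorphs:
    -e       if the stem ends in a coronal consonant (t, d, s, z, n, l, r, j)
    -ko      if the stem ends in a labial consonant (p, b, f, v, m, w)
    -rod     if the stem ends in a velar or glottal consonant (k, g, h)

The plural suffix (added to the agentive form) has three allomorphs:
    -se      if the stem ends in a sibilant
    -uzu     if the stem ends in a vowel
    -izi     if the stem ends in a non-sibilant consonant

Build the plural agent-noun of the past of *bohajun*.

*bohajun*: last vowel = /u/, a rounded vowel → -nuw → *bohajunnuw*.
The past-tense form *bohajunnuw*: final consonant = /w/, labial → -ko → *bohajunnuwko*.
Since the final sound of the agentive form *bohajunnuwko* is /o/ (a vowel), it takes -uzu, giving *bohajunnuwkouzu*.

bohajunnuwkouzu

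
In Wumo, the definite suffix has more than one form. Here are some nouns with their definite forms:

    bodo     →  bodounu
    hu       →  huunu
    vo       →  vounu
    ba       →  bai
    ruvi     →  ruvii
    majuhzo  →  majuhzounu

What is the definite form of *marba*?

Looking at the last vowel of each stem: -unu when the last vowel of the stem is a rounded vowel (*bodo*, *hu*, *vo*, *majuhzo*); -i when the last vowel of the stem is an unrounded vowel (*ba*, *ruvi*).
The last vowel of *marba* is /a/, which is an unrounded vowel, so the suffix is -i, giving *marbai*.

marbai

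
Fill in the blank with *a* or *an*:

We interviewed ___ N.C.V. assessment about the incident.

The indefinite article is chosen by the initial *sound* of the following word, not its spelling.
The initialism *N.C.V.* is read letter by letter; the first letter, N, is pronounced /ɛn/, which begins with a vowel sound.
So the article is *an*: We interviewed an N.C.V. assessment about the incident.

an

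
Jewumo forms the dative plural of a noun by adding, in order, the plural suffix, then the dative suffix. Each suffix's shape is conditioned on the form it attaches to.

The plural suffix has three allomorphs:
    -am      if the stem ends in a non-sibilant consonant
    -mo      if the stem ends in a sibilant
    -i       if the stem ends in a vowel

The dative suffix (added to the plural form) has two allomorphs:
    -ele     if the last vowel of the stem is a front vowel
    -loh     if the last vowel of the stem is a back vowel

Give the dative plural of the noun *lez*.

lezmoloh

The final sound of *lez* is /z/, which is a sibilant, so the plural suffix is -mo, giving *lezmo*.
The last vowel of the plural form *lezmo* is /o/, which is a back vowel, so the dative suffix is -loh, giving *lezmoloh*.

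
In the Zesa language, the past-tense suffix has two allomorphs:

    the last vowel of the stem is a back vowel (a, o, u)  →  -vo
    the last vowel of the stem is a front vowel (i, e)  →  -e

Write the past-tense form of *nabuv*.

nabuvvo

*nabuv* — last vowel /u/ (a back vowel) → -vo → *nabuvvo*.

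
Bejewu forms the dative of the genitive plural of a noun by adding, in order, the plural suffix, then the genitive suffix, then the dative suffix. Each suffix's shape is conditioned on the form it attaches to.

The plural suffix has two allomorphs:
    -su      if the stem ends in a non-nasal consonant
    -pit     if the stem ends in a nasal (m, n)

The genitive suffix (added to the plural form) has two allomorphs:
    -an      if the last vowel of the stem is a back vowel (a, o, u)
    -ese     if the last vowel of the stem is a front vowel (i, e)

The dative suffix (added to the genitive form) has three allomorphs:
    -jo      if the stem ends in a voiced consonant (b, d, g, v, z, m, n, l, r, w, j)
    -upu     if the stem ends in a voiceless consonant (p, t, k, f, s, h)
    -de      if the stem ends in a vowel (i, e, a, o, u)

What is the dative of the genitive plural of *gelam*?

The final consonant of *gelam* is /m/, which is a nasal, so the plural suffix is -pit, giving *gelampit*.
Since the last vowel of the plural form *gelampit* is /i/ (a front vowel), it takes -ese, giving *gelampitese*.
Since the final sound of the genitive form *gelampitese* is /e/ (a vowel), it takes -de, giving *gelampitesede*.

gelampitesede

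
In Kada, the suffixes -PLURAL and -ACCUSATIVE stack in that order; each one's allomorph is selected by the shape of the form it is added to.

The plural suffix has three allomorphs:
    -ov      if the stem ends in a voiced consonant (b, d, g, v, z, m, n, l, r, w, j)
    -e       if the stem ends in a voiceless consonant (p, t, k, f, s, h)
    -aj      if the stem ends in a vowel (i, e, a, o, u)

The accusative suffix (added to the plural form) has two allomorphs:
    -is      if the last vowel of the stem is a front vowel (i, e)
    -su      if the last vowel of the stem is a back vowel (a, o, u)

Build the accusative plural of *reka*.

Since the final sound of *reka* is /a/ (a vowel), it takes -aj, giving *rekaaj*.
Since the last vowel of the plural form *rekaaj* is /a/ (a back vowel), it takes -su, giving *rekaajsu*.

rekaajsu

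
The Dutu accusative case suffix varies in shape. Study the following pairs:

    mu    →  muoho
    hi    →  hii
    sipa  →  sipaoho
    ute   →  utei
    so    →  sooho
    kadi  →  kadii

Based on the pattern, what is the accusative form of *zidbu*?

zidbuoho

The pattern is front/back vowel harmony: -i when the last vowel of the stem is a front vowel (*hi*, *ute*, *kadi*); -oho when the last vowel of the stem is a back vowel (*mu*, *sipa*, *so*).
The last vowel of *zidbu* is /u/, which is a back vowel, so the suffix is -oho, giving *zidbuoho*.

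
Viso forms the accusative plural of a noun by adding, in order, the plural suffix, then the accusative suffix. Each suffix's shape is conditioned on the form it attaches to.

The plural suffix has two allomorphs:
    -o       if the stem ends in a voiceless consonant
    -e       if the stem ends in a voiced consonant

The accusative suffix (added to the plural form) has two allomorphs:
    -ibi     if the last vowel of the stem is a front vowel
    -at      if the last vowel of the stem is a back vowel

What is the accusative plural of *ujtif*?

*ujtif* — final consonant /f/ (voiceless) → -o → *ujtifo*.
Since the last vowel of the plural form *ujtifo* is /o/ (a back vowel), it takes -at, giving *ujtifoat*.

ujtifoat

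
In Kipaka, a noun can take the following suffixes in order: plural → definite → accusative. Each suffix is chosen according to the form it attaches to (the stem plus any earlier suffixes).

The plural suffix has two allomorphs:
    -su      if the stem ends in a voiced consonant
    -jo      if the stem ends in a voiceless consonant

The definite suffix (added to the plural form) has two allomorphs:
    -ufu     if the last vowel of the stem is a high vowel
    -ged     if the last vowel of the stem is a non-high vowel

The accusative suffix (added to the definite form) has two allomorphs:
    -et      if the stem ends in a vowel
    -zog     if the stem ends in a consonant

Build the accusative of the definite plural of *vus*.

*vus* — final consonant /s/ (voiceless) → -jo → *vusjo*.
The last vowel of the plural form *vusjo* is /o/, which is a non-high vowel, so the definite suffix is -ged, giving *vusjoged*.
The final sound of the definite form *vusjoged* is /d/, which is a consonant, so the accusative suffix is -zog, giving *vusjogedzog*.

vusjogedzog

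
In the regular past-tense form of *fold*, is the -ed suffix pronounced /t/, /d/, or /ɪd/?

/ɪd/

The stem *fold* ends in /t/ or /d/.
The -ed suffix is realized as /ɪd/ after /t, d/; as /t/ after other voiceless consonants; and as /d/ after other voiced sounds.
So -ed on *fold* is pronounced /ɪd/.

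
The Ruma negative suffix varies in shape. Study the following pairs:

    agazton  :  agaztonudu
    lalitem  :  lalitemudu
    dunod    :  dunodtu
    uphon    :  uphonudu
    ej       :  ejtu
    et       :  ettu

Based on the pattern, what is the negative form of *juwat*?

juwattu

The suffix is conditioned by the final consonant: -udu when the stem ends in a nasal (*agazton*, *lalitem*, *uphon*); -tu when the stem ends in a non-nasal consonant (*dunod*, *ej*, *et*).
The final consonant of *juwat* is /t/, which is non-nasal, so the suffix is -tu, giving *juwattu*.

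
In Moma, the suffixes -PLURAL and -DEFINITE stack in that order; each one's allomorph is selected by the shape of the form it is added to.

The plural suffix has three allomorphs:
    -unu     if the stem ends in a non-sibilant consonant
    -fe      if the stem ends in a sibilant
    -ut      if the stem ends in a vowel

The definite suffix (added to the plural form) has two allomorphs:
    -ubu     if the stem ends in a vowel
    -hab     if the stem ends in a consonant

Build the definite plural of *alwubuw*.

alwubuwunuubu

*alwubuw* — final sound /w/ (a non-sibilant consonant) → -unu → *alwubuwunu*.
The plural form *alwubuwunu*: final sound = /u/, a vowel → -ubu → *alwubuwunuubu*.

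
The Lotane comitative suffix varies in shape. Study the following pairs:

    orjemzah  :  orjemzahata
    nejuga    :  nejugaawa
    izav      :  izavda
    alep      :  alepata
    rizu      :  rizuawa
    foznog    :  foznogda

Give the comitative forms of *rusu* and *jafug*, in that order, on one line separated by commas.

rusuawa, jafugda

Looking at the final sound of each stem: -ata when the stem ends in a voiceless consonant (*orjemzah*, *alep*); -da when the stem ends in a voiced consonant (*izav*, *foznog*); -awa when the stem ends in a vowel (*nejuga*, *rizu*).
Since the final sound of *rusu* is /u/ (a vowel), it takes -awa, giving *rusuawa*.
The final sound of *jafug* is /g/, which is a voiced consonant, so the suffix is -da, giving *jafugda*.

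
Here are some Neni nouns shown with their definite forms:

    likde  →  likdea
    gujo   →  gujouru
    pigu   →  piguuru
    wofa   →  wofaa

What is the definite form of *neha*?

The alternation tracks the last vowel of the stem — -uru when the last vowel of the stem is a rounded vowel (*gujo*, *pigu*); -a when the last vowel of the stem is an unrounded vowel (*likde*, *wofa*).
*neha*: last vowel = /a/, an unrounded vowel → -a → *nehaa*.

nehaa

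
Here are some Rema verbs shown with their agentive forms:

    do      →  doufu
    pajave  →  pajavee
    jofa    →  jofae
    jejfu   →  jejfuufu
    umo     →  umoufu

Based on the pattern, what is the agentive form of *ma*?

mae

Looking at the last vowel of each stem: -ufu when the last vowel of the stem is a rounded vowel (*do*, *jejfu*, *umo*); -e when the last vowel of the stem is an unrounded vowel (*pajave*, *jofa*).
The last vowel of *ma* is /a/, which is an unrounded vowel, so the suffix is -e, giving *mae*.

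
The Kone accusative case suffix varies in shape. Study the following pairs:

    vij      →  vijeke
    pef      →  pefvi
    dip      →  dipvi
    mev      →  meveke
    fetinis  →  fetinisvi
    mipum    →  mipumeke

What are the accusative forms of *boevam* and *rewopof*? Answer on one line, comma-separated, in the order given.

The alternation tracks the final consonant of the stem — -vi when the stem ends in a voiceless consonant (*pef*, *dip*, *fetinis*); -eke when the stem ends in a voiced consonant (*vij*, *mev*, *mipum*).
*boevam* — final consonant /m/ (voiced) → -eke → *boevameke*.
*rewopof* — final consonant /f/ (voiceless) → -vi → *rewopofvi*.

boevameke, rewopofvi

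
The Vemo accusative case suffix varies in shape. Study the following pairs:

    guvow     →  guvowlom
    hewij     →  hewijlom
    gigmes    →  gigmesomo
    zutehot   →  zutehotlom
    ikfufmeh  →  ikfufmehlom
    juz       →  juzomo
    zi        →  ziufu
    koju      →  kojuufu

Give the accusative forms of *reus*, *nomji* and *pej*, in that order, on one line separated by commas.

The suffix is conditioned by the final sound: -omo when the stem ends in a sibilant (*gigmes*, *juz*); -lom when the stem ends in a non-sibilant consonant (*guvow*, *hewij*, *zutehot*, *ikfufmeh*); -ufu when the stem ends in a vowel (*zi*, *koju*).
Since the final sound of *reus* is /s/ (a sibilant), it takes -omo, giving *reusomo*.
The final sound of *nomji* is /i/, which is a vowel, so the suffix is -ufu, giving *nomjiufu*.
*pej*: final sound = /j/, a non-sibilant consonant → -lom → *pejlom*.

reusomo, nomjiufu, pejlom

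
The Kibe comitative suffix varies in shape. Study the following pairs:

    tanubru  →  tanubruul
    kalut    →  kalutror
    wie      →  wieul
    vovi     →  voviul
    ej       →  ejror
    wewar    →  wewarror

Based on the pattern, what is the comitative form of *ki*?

kiul

The suffix is conditioned by the final sound: -ror when the stem ends in a consonant (*kalut*, *ej*, *wewar*); -ul when the stem ends in a vowel (*tanubru*, *wie*, *vovi*).
*ki*: final sound = /i/, a vowel → -ul → *kiul*.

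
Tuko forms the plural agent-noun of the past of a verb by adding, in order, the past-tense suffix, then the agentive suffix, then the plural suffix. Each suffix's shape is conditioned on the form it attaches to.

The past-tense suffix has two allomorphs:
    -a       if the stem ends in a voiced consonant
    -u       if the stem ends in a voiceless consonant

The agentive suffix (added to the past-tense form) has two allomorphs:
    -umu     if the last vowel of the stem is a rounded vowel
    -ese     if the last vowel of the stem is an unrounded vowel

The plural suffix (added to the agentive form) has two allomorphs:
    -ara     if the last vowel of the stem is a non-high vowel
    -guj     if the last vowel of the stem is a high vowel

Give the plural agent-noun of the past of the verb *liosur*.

The final consonant of *liosur* is /r/, which is voiced, so the past-tense suffix is -a, giving *liosura*.
Since the last vowel of the past-tense form *liosura* is /a/ (an unrounded vowel), it takes -ese, giving *liosuraese*.
The agentive form *liosuraese* — last vowel /e/ (a non-high vowel) → -ara → *liosuraeseara*.

liosuraeseara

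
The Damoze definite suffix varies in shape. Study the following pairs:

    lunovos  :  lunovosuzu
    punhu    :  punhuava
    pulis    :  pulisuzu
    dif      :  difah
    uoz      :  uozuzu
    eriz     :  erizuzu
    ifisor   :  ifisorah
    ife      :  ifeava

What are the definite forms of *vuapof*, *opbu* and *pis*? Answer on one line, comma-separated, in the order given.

vuapofah, opbuava, pisuzu

The pattern is sibilance of the final sound: -uzu when the stem ends in a sibilant (*lunovos*, *pulis*, *uoz*, *eriz*); -ah when the stem ends in a non-sibilant consonant (*dif*, *ifisor*); -ava when the stem ends in a vowel (*punhu*, *ife*).
Since the final sound of *vuapof* is /f/ (a non-sibilant consonant), it takes -ah, giving *vuapofah*.
*opbu*: final sound = /u/, a vowel → -ava → *opbuava*.
*pis*: final sound = /s/, a sibilant → -uzu → *pisuzu*.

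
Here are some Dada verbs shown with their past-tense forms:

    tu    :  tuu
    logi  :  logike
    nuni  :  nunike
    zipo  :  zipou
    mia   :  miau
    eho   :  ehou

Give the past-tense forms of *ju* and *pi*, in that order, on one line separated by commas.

juu, pike

Looking at the last vowel of each stem: -ke when the last vowel of the stem is a front vowel (*logi*, *nuni*); -u when the last vowel of the stem is a back vowel (*tu*, *zipo*, *mia*, *eho*).
*ju* — last vowel /u/ (a back vowel) → -u → *juu*.
The last vowel of *pi* is /i/, which is a front vowel, so the suffix is -ke, giving *pike*.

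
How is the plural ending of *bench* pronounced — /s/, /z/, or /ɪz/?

The stem *bench* ends in a sibilant (/s, z, ʃ, ʒ, tʃ, dʒ/).
The plural suffix surfaces as /ɪz/ after sibilants, /s/ after other voiceless consonants, and /z/ after other voiced sounds.
So the plural -s on *bench* is pronounced /ɪz/.

/ɪz/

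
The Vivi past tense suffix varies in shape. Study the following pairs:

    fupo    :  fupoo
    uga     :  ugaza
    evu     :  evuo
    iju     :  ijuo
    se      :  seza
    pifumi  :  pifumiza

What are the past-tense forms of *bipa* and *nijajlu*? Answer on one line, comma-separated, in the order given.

bipaza, nijajluo

The alternation tracks the last vowel of the stem — -o when the last vowel of the stem is a rounded vowel (*fupo*, *evu*, *iju*); -za when the last vowel of the stem is an unrounded vowel (*uga*, *se*, *pifumi*).
*bipa*: last vowel = /a/, an unrounded vowel → -za → *bipaza*.
The last vowel of *nijajlu* is /u/, which is a rounded vowel, so the suffix is -o, giving *nijajluo*.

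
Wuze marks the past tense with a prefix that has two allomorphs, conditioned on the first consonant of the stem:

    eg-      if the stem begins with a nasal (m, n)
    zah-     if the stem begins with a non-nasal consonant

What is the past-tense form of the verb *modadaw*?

egmodadaw

*modadaw*: first consonant = /m/, a nasal → eg- → *egmodadaw*.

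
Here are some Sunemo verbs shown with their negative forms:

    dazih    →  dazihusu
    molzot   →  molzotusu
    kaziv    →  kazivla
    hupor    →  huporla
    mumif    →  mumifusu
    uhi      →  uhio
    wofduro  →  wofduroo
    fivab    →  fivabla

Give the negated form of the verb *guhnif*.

guhnifusu

Looking at the final sound of each stem: -usu when the stem ends in a voiceless consonant (*dazih*, *molzot*, *mumif*); -la when the stem ends in a voiced consonant (*kaziv*, *hupor*, *fivab*); -o when the stem ends in a vowel (*uhi*, *wofduro*).
*guhnif*: final sound = /f/, a voiceless consonant → -usu → *guhnifusu*.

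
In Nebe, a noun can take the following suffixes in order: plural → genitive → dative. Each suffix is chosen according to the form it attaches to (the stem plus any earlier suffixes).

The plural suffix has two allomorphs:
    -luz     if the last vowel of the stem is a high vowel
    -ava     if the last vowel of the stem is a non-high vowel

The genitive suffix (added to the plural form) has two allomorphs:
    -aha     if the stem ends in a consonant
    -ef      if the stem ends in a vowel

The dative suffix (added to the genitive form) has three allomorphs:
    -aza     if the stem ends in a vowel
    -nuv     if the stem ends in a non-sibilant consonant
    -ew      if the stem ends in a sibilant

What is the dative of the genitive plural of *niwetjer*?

niwetjeravaefnuv

Since the last vowel of *niwetjer* is /e/ (a non-high vowel), it takes -ava, giving *niwetjerava*.
The final sound of the plural form *niwetjerava* is /a/, which is a vowel, so the genitive suffix is -ef, giving *niwetjeravaef*.
The final sound of the genitive form *niwetjeravaef* is /f/, which is a non-sibilant consonant, so the dative suffix is -nuv, giving *niwetjeravaefnuv*.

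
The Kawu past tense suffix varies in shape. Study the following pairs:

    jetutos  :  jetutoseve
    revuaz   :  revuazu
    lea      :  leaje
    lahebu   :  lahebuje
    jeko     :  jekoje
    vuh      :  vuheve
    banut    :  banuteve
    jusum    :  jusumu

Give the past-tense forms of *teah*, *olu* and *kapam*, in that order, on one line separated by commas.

Looking at the final sound of each stem: -eve when the stem ends in a voiceless consonant (*jetutos*, *vuh*, *banut*); -u when the stem ends in a voiced consonant (*revuaz*, *jusum*); -je when the stem ends in a vowel (*lea*, *lahebu*, *jeko*).
*teah* — final sound /h/ (a voiceless consonant) → -eve → *teaheve*.
*olu* — final sound /u/ (a vowel) → -je → *oluje*.
*kapam* — final sound /m/ (a voiced consonant) → -u → *kapamu*.

teaheve, oluje, kapamu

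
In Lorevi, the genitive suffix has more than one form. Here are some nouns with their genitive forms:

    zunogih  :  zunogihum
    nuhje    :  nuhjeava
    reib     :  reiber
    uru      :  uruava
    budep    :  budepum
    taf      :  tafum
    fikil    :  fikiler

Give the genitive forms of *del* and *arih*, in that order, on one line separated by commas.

The alternation tracks the final sound of the stem — -um when the stem ends in a voiceless consonant (*zunogih*, *budep*, *taf*); -er when the stem ends in a voiced consonant (*reib*, *fikil*); -ava when the stem ends in a vowel (*nuhje*, *uru*).
*del* — final sound /l/ (a voiced consonant) → -er → *deler*.
The final sound of *arih* is /h/, which is a voiceless consonant, so the suffix is -um, giving *arihum*.

deler, arihum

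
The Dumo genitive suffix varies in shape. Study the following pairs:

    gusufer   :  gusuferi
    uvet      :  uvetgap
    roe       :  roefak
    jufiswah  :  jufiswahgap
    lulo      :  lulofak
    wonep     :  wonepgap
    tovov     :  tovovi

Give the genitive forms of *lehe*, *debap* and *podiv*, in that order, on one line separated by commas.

lehefak, debapgap, podivi

The suffix is conditioned by the final sound: -gap when the stem ends in a voiceless consonant (*uvet*, *jufiswah*, *wonep*); -i when the stem ends in a voiced consonant (*gusufer*, *tovov*); -fak when the stem ends in a vowel (*roe*, *lulo*).
*lehe* — final sound /e/ (a vowel) → -fak → *lehefak*.
The final sound of *debap* is /p/, which is a voiceless consonant, so the suffix is -gap, giving *debapgap*.
Since the final sound of *podiv* is /v/ (a voiced consonant), it takes -i, giving *podivi*.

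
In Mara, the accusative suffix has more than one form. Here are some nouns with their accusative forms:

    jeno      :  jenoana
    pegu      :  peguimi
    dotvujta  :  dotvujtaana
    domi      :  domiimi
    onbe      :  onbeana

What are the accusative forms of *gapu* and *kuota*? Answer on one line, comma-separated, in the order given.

The alternation tracks the last vowel of the stem — -imi when the last vowel of the stem is a high vowel (*pegu*, *domi*); -ana when the last vowel of the stem is a non-high vowel (*jeno*, *dotvujta*, *onbe*).
*gapu* — last vowel /u/ (a high vowel) → -imi → *gapuimi*.
*kuota*: last vowel = /a/, a non-high vowel → -ana → *kuotaana*.

gapuimi, kuotaana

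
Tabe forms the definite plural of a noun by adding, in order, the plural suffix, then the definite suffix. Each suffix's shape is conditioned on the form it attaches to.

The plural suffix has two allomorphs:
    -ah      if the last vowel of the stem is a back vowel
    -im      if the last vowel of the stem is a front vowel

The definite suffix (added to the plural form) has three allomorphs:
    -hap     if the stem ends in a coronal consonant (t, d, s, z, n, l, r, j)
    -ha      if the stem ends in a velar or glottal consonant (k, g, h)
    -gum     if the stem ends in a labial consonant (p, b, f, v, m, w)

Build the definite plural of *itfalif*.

itfalifimgum

*itfalif* — last vowel /i/ (a front vowel) → -im → *itfalifim*.
The plural form *itfalifim*: final consonant = /m/, labial → -gum → *itfalifimgum*.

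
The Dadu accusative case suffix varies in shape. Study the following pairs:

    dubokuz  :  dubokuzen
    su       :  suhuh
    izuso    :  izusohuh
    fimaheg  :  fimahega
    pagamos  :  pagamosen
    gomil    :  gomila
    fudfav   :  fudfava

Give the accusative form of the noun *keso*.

The alternation tracks the final sound of the stem — -en when the stem ends in a sibilant (*dubokuz*, *pagamos*); -a when the stem ends in a non-sibilant consonant (*fimaheg*, *gomil*, *fudfav*); -huh when the stem ends in a vowel (*su*, *izuso*).
Since the final sound of *keso* is /o/ (a vowel), it takes -huh, giving *kesohuh*.

kesohuh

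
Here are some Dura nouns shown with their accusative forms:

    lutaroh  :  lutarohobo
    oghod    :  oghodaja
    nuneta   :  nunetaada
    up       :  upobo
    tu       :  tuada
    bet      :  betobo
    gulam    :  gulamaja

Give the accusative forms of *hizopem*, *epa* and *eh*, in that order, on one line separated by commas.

hizopemaja, epaada, ehobo

The pattern is voicing of the final sound: -obo when the stem ends in a voiceless consonant (*lutaroh*, *up*, *bet*); -aja when the stem ends in a voiced consonant (*oghod*, *gulam*); -ada when the stem ends in a vowel (*nuneta*, *tu*).
*hizopem* — final sound /m/ (a voiced consonant) → -aja → *hizopemaja*.
*epa* — final sound /a/ (a vowel) → -ada → *epaada*.
The final sound of *eh* is /h/, which is a voiceless consonant, so the suffix is -obo, giving *ehobo*.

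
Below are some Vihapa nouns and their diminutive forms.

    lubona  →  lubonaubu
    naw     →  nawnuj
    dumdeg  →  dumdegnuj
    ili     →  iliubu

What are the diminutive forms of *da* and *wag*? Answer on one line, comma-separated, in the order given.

The pattern is consonant vs. vowel: -nuj when the stem ends in a consonant (*naw*, *dumdeg*); -ubu when the stem ends in a vowel (*lubona*, *ili*).
*da*: final sound = /a/, a vowel → -ubu → *daubu*.
The final sound of *wag* is /g/, which is a consonant, so the suffix is -nuj, giving *wagnuj*.

daubu, wagnuj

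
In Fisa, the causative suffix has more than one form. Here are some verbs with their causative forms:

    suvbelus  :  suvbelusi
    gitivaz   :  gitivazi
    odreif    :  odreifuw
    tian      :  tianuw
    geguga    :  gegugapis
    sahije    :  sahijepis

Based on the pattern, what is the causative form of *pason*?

pasonuw

The alternation tracks the final sound of the stem — -i when the stem ends in a sibilant (*suvbelus*, *gitivaz*); -uw when the stem ends in a non-sibilant consonant (*odreif*, *tian*); -pis when the stem ends in a vowel (*geguga*, *sahije*).
Since the final sound of *pason* is /n/ (a non-sibilant consonant), it takes -uw, giving *pasonuw*.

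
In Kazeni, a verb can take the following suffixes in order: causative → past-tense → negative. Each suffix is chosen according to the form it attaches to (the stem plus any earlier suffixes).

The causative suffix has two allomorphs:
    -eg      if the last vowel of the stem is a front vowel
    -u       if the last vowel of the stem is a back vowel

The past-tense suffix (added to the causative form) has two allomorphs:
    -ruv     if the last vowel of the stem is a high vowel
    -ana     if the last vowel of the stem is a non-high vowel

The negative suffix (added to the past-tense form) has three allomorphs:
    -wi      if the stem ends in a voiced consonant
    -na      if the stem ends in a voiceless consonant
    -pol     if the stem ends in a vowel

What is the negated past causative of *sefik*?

sefikeganapol

*sefik* — last vowel /i/ (a front vowel) → -eg → *sefikeg*.
Since the last vowel of the causative form *sefikeg* is /e/ (a non-high vowel), it takes -ana, giving *sefikegana*.
The past-tense form *sefikegana* — final sound /a/ (a vowel) → -pol → *sefikeganapol*.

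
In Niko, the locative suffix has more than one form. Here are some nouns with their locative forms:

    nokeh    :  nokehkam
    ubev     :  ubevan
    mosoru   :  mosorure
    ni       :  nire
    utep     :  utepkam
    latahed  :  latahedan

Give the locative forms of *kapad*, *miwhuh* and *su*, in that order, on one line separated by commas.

The pattern is voicing of the final sound: -kam when the stem ends in a voiceless consonant (*nokeh*, *utep*); -an when the stem ends in a voiced consonant (*ubev*, *latahed*); -re when the stem ends in a vowel (*mosoru*, *ni*).
*kapad*: final sound = /d/, a voiced consonant → -an → *kapadan*.
The final sound of *miwhuh* is /h/, which is a voiceless consonant, so the suffix is -kam, giving *miwhuhkam*.
*su* — final sound /u/ (a vowel) → -re → *sure*.

kapadan, miwhuhkam, sure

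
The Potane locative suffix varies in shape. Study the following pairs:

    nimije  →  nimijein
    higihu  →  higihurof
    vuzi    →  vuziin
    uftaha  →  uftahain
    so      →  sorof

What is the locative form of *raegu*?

raegurof

The suffix is conditioned by the last vowel: -rof when the last vowel of the stem is a rounded vowel (*higihu*, *so*); -in when the last vowel of the stem is an unrounded vowel (*nimije*, *vuzi*, *uftaha*).
The last vowel of *raegu* is /u/, which is a rounded vowel, so the suffix is -rof, giving *raegurof*.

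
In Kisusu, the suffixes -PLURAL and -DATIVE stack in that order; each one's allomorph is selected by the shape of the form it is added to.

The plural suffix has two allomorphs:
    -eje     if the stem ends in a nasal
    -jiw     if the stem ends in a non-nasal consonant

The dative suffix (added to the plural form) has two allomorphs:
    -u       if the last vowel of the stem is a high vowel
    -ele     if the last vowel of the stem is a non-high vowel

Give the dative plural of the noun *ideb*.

idebjiwu

Since the final consonant of *ideb* is /b/ (non-nasal), it takes -jiw, giving *idebjiw*.
The plural form *idebjiw* — last vowel /i/ (a high vowel) → -u → *idebjiwu*.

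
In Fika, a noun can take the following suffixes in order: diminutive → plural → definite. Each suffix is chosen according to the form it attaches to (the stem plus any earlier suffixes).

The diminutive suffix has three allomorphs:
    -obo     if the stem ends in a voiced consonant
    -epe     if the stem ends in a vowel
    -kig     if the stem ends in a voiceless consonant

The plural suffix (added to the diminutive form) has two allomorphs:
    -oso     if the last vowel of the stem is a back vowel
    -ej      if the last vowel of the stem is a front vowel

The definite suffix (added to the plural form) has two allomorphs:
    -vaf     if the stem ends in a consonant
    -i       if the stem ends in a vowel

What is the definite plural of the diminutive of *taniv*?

tanivoboosoi

Since the final sound of *taniv* is /v/ (a voiced consonant), it takes -obo, giving *tanivobo*.
The diminutive form *tanivobo*: last vowel = /o/, a back vowel → -oso → *tanivobooso*.
The final sound of the plural form *tanivobooso* is /o/, which is a vowel, so the definite suffix is -i, giving *tanivoboosoi*.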